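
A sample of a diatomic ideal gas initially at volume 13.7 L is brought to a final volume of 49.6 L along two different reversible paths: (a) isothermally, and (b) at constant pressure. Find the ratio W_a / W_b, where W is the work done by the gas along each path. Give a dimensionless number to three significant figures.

Path (a) isothermal: W = P₁V₁ ln(V₂/V₁) → W_a/(P₁V₁) = 1.287.
Path (b) isobaric: W = P₁(V₂ − V₁) → W_b/(P₁V₁) = 2.62.
W_a / W_b = 1.287 / 2.62 = 0.491.

W_a / W_b ≈ 0.491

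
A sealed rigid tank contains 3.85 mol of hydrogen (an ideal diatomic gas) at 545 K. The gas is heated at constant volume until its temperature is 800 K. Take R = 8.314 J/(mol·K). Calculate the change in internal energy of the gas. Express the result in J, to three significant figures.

Constant volume ⇒ W = 0, so Q = ΔU = nCᵥΔT with Cᵥ = 5R/2 = 20.79 J/(mol·K).
ΔU = (3.85)(20.79)(800 − 545) = 20406 J.

ΔU ≈ 20400 J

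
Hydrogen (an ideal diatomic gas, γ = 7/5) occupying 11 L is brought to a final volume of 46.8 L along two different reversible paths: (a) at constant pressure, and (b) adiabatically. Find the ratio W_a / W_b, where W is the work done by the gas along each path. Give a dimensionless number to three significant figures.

W_a / W_b ≈ 2.96

Path (a) isobaric: W = P₁(V₂ − V₁) → W_a/(P₁V₁) = 3.255.
Path (b) adiabatic: W = P₁V₁(1 − (V₁/V₂)^(γ−1))/(γ−1) → W_b/(P₁V₁) = 1.099.
W_a / W_b = 3.255 / 1.099 = 2.961.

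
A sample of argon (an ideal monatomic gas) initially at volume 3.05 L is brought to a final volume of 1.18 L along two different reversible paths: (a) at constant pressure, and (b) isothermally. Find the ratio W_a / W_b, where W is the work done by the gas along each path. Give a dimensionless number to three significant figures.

Path (a) isobaric: W = P₁(V₂ − V₁) → W_a/(P₁V₁) = -0.6131.
Path (b) isothermal: W = P₁V₁ ln(V₂/V₁) → W_b/(P₁V₁) = -0.9496.
W_a / W_b = -0.6131 / -0.9496 = 0.6456.

W_a / W_b ≈ 0.646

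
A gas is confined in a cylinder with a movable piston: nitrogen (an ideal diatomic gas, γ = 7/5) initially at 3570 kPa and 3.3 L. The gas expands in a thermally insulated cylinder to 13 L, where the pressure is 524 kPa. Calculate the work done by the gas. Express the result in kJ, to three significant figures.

W ≈ 12.4 kJ

Adiabatic: W = (P₁V₁ − P₂V₂)/(γ − 1) with γ = 7/5.
P₁V₁ = 11781 J, P₂V₂ = 6812 J.
W = (11781 − 6812) / 0.4 = 12423 J.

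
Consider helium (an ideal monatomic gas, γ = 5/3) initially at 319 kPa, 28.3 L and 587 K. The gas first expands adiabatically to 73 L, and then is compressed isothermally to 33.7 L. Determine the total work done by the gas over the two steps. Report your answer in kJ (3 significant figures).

W_total ≈ 2.63 kJ

Step 1 (adiabatic): W = (P₁V₁ − P₂V₂)/(γ−1) = (9028 − 4800)/0.667 = 6342 J.
After step 1: P = 65.75 kPa, V = 73 L, T = 312.1 K.
Step 2 (isothermal): W = P₁V₁ ln(V₂/V₁) = (4800) ln(33.7/73) = -3710 J.
W_total = 6342 − 3710 = 2632 J.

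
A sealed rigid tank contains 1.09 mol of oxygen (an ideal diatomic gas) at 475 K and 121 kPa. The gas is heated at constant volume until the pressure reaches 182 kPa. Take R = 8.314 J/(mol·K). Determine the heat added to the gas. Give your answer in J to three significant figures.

Constant volume ⇒ W = 0, so Q = ΔU = nCᵥΔT with Cᵥ = 5R/2 = 20.79 J/(mol·K).
At constant V, T₂/T₁ = P₂/P₁ ⇒ ΔT = T₁(P₂/P₁ − 1) = 475·(182/121 − 1) = 239.5 K.
ΔU = (1.09)(20.79)(239.5) = 5425 J.

Q ≈ 5430 J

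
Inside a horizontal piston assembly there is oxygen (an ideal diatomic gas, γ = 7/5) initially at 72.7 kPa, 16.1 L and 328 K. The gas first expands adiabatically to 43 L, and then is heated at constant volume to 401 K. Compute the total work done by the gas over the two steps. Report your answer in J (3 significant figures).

W_total ≈ 951 J

Step 1 (adiabatic): W = (P₁V₁ − P₂V₂)/(γ−1) = (1170 − 790.1)/0.4 = 950.8 J.
Step 2 (isochoric): W = 0 (constant volume).
W_total = 950.8 + 0 = 950.8 J.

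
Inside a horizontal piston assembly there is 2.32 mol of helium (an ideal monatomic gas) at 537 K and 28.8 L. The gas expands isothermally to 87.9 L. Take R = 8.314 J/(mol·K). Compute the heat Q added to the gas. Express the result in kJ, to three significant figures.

Q ≈ 11.6 kJ

Isothermal ⇒ ΔU = 0, so Q = W = nRT ln(V₂/V₁).
Q = (2.32)(8.314)(537) ln(87.9/28.8) = 10358 × 1.116 = 11558 J.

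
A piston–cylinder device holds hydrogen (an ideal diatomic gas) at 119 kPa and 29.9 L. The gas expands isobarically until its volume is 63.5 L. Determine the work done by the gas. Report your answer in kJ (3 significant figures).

W ≈ 4.00 kJ

Isobaric: W = P ΔV.
W = (119 kPa)(63.5 − 29.9 L) = (119)(33.6) = 3998 J.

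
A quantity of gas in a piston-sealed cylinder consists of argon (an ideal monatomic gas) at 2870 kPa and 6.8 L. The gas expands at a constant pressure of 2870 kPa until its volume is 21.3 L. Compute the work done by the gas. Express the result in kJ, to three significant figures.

W ≈ 41.6 kJ

Isobaric: W = P ΔV.
W = (2870 kPa)(21.3 − 6.8 L) = (2870)(14.5) = 41615 J.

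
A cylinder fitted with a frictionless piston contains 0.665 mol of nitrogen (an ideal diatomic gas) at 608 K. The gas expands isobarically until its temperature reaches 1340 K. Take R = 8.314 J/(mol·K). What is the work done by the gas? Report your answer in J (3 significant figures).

W ≈ 4050 J

Isobaric: W = P ΔV = nR ΔT.
W = (0.665)(8.314)(1340 − 608) = 4047 J.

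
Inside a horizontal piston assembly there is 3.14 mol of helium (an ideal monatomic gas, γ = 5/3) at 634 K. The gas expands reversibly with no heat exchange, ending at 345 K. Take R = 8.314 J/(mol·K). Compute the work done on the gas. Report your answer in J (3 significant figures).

Adiabatic ⇒ Q = 0, so W_by = −ΔU = nCᵥ(T₁ − T₂).
Cᵥ = 3R/2 = 12.47 J/(mol·K).
W = (3.14)(12.47)(634 − 345) = 11317 J.
Work on gas = −W_by = -11317 J.

W ≈ -11300 J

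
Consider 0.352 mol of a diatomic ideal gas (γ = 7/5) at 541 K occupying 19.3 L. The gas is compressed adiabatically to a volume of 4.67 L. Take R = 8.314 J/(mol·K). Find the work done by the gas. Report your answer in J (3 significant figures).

Adiabatic: TV^(γ−1) = const with γ = 7/5.
T₂ = T₁ (V₁/V₂)^(γ−1) = 541 × (19.3/4.67)^0.4 = 541 × 1.764 = 954.3 K.
W_by = nCᵥ(T₁ − T₂) = (0.352)(20.79)(541 − 954.3) = -3024 J.

W ≈ -3020 J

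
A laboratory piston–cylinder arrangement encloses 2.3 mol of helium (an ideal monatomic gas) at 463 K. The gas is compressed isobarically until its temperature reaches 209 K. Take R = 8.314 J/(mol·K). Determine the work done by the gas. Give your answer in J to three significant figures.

W ≈ -4860 J

Isobaric: W = P ΔV = nR ΔT.
W = (2.3)(8.314)(209 − 463) = -4857 J.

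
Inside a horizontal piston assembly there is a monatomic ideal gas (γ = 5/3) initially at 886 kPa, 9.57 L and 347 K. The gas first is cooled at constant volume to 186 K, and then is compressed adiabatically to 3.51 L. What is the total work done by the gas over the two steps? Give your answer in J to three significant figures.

W_total ≈ -6490 J

Step 1 (isochoric): W = 0 (constant volume).
After step 1: P = 474.9 kPa (V unchanged).
Step 2 (adiabatic): W = (P₁V₁ − P₂V₂)/(γ−1) = (4545 − 8870)/0.667 = -6488 J.
W_total = 0 − 6488 = -6488 J.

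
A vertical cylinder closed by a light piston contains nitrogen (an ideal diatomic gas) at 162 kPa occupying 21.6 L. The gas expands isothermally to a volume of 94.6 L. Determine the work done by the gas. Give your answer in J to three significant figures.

W ≈ 5170 J

Isothermal: W = nRT ln(V₂/V₁) = P₁V₁ ln(V₂/V₁).
P₁V₁ = (162 kPa)(21.6 L) = 3499 J.
W = 3499 × ln(94.6/21.6) = 3499 × 1.477
W_by_gas = 5168 J.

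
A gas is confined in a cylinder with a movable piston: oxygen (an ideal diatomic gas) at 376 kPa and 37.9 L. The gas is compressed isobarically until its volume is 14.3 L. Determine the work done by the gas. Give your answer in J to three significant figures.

W ≈ -8870 J

Isobaric: W = P ΔV.
W = (376 kPa)(14.3 − 37.9 L) = (376)(-23.6) = -8874 J.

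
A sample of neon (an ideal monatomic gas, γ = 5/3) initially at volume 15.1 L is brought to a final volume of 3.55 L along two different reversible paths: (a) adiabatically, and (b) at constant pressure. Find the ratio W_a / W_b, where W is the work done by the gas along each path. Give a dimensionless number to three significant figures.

Path (a) adiabatic: W = P₁V₁(1 − (V₁/V₂)^(γ−1))/(γ−1) → W_a/(P₁V₁) = -2.438.
Path (b) isobaric: W = P₁(V₂ − V₁) → W_b/(P₁V₁) = -0.7649.
W_a / W_b = -2.438 / -0.7649 = 3.187.

W_a / W_b ≈ 3.19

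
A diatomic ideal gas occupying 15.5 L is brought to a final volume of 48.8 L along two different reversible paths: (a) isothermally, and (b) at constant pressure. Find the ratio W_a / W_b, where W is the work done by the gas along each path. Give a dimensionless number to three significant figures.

Path (a) isothermal: W = P₁V₁ ln(V₂/V₁) → W_a/(P₁V₁) = 1.147.
Path (b) isobaric: W = P₁(V₂ − V₁) → W_b/(P₁V₁) = 2.148.
W_a / W_b = 1.147 / 2.148 = 0.5338.

W_a / W_b ≈ 0.534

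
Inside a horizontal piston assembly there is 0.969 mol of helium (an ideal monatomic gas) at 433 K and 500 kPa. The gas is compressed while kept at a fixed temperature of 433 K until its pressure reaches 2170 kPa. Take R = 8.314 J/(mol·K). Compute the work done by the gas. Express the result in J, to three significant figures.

Isothermal process: W = nRT ln(V₂/V₁) = nRT ln(P₁/P₂).
W = (0.969)(8.314)(433) × ln(500/2170)
  = 3488 × ln(0.2304) = 3488 × -1.468
W_by_gas = -5120 J.

W ≈ -5120 J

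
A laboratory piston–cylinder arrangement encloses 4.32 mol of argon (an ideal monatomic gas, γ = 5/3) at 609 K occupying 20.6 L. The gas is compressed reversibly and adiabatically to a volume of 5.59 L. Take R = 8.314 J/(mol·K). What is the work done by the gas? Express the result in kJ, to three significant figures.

W ≈ -45.5 kJ

Adiabatic: TV^(γ−1) = const with γ = 5/3.
T₂ = T₁ (V₁/V₂)^(γ−1) = 609 × (20.6/5.59)^0.667 = 609 × 2.386 = 1453 K.
W_by = nCᵥ(T₁ − T₂) = (4.32)(12.47)(609 − 1453) = -45468 J.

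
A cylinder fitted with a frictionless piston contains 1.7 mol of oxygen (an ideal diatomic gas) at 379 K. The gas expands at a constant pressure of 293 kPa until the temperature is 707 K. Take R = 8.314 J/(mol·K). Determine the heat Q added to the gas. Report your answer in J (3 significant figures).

Q ≈ 16200 J

Isobaric: W = nRΔT = (1.7)(8.314)(328) = 4636 J.
ΔU = nCᵥΔT with Cᵥ = 5R/2: ΔU = (1.7)(20.79)(328) = 11590 J.
Q = ΔU + W = 11590 + 4636 = 16226 J.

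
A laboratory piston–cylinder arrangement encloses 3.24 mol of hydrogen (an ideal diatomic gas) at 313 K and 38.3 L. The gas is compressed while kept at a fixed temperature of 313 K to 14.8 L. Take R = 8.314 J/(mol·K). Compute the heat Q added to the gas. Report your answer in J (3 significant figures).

Isothermal ⇒ ΔU = 0, so Q = W = nRT ln(V₂/V₁).
Q = (3.24)(8.314)(313) ln(14.8/38.3) = 8431 × -0.9508 = -8017 J.

Q ≈ -8020 J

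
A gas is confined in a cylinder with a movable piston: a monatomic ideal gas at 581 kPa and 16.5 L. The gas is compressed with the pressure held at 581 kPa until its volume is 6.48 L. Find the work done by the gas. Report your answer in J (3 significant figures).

Isobaric: W = P ΔV.
W = (581 kPa)(6.48 − 16.5 L) = (581)(-10.02) = -5822 J.

W ≈ -5820 J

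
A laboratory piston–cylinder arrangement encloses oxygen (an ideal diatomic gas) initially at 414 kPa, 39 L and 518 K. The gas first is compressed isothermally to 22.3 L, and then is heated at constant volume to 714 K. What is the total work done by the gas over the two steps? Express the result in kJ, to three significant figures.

Step 1 (isothermal): W = P₁V₁ ln(V₂/V₁) = (16146) ln(22.3/39) = -9025 J.
Step 2 (isochoric): W = 0 (constant volume).
W_total = -9025 + 0 = -9025 J.

W_total ≈ -9.03 kJ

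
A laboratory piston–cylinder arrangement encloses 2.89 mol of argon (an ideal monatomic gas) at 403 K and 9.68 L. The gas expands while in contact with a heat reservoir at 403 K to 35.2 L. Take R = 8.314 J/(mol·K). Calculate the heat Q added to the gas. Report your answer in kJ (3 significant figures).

Q ≈ 12.5 kJ

Isothermal ⇒ ΔU = 0, so Q = W = nRT ln(V₂/V₁).
Q = (2.89)(8.314)(403) ln(35.2/9.68) = 9683 × 1.291 = 12501 J.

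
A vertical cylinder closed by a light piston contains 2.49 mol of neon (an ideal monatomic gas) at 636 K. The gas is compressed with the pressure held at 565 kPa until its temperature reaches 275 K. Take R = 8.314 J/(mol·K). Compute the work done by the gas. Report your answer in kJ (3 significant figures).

W ≈ -7.47 kJ

Isobaric: W = P ΔV = nR ΔT.
W = (2.49)(8.314)(275 − 636) = -7473 J.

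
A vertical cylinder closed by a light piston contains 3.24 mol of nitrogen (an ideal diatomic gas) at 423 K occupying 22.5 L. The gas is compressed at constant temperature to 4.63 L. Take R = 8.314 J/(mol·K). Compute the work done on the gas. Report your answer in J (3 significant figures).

W ≈ 18000 J

Isothermal: W = nRT ln(V₂/V₁).
W = (3.24)(8.314)(423) × ln(4.63/22.5)
  = 11395 × -1.581
W_by_gas = -18014 J; work on gas = −W_by = 18014 J.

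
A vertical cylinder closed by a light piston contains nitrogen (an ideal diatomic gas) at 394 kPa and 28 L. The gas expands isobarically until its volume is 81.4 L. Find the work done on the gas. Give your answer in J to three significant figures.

Isobaric: W = P ΔV.
W = (394 kPa)(81.4 − 28 L) = (394)(53.4) = 21040 J.
Work on gas = −W_by = -21040 J.

W ≈ -21000 J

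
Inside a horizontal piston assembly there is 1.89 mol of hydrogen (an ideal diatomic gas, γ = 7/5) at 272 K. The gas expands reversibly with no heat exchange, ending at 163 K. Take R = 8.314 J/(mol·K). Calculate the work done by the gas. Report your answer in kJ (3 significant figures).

W ≈ 4.28 kJ

Adiabatic ⇒ Q = 0, so W_by = −ΔU = nCᵥ(T₁ − T₂).
Cᵥ = 5R/2 = 20.79 J/(mol·K).
W = (1.89)(20.79)(272 − 163) = 4282 J.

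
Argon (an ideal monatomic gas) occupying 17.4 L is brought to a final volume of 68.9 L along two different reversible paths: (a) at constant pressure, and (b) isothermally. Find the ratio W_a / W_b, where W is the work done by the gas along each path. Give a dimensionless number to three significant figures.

W_a / W_b ≈ 2.15

Path (a) isobaric: W = P₁(V₂ − V₁) → W_a/(P₁V₁) = 2.96.
Path (b) isothermal: W = P₁V₁ ln(V₂/V₁) → W_b/(P₁V₁) = 1.376.
W_a / W_b = 2.96 / 1.376 = 2.151.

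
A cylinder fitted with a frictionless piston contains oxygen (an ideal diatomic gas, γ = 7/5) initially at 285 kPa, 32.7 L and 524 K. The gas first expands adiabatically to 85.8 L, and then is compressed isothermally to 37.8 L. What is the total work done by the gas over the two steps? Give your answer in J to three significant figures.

Step 1 (adiabatic): W = (P₁V₁ − P₂V₂)/(γ−1) = (9320 − 6336)/0.4 = 7459 J.
After step 1: P = 73.85 kPa, V = 85.8 L, T = 356.3 K.
Step 2 (isothermal): W = P₁V₁ ln(V₂/V₁) = (6336) ln(37.8/85.8) = -5194 J.
W_total = 7459 − 5194 = 2265 J.

W_total ≈ 2260 J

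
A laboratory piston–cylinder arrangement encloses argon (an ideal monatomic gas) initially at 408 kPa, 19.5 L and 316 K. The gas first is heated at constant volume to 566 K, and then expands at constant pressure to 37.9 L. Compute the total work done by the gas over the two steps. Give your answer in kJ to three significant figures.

W_total ≈ 13.4 kJ

Step 1 (isochoric): W = 0 (constant volume).
After step 1: P = 730.8 kPa (V unchanged).
Step 2 (isobaric): W = PΔV = (730.8 kPa)(37.9 − 19.5 L) = 13446 J.
W_total = 0 + 13446 = 13446 J.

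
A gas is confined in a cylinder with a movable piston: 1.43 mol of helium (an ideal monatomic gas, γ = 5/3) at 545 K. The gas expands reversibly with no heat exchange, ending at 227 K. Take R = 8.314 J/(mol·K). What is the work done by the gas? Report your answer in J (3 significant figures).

Adiabatic ⇒ Q = 0, so W_by = −ΔU = nCᵥ(T₁ − T₂).
Cᵥ = 3R/2 = 12.47 J/(mol·K).
W = (1.43)(12.47)(545 − 227) = 5671 J.

W ≈ 5670 J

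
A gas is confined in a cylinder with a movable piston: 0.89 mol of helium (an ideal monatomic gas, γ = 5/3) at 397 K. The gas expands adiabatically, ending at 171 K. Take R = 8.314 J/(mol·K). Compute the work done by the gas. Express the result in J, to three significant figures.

Adiabatic ⇒ Q = 0, so W_by = −ΔU = nCᵥ(T₁ − T₂).
Cᵥ = 3R/2 = 12.47 J/(mol·K).
W = (0.89)(12.47)(397 − 171) = 2508 J.

W ≈ 2510 J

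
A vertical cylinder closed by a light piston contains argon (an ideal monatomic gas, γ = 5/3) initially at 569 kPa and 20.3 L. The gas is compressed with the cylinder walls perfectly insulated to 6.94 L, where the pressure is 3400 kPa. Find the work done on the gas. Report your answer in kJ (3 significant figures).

W ≈ 18.1 kJ

Adiabatic: W = (P₁V₁ − P₂V₂)/(γ − 1) with γ = 5/3.
P₁V₁ = 11551 J, P₂V₂ = 23596 J.
W = (11551 − 23596) / 0.6667 = -18068 J.
Work on gas = −W_by = 18068 J.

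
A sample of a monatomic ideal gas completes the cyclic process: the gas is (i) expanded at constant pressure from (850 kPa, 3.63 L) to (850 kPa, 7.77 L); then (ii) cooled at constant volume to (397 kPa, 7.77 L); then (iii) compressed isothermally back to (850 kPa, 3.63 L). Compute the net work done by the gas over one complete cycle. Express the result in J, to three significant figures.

Leg (i): W = PΔV = (850)(7.77 − 3.63) = 3519 J.
Leg (ii): W = 0.
Leg (iii): W = PᵢVᵢ ln(V_f/Vᵢ) = (3085) ln(3.63/7.77) = -2348 J.
W_net = 3519 − 2348 = 1171 J.

W_net ≈ 1170 J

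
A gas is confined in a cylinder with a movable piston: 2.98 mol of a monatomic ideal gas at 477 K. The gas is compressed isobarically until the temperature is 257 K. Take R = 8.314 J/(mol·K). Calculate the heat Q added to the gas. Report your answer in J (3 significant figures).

Isobaric: W = nRΔT = (2.98)(8.314)(-220) = -5451 J.
ΔU = nCᵥΔT with Cᵥ = 3R/2: ΔU = (2.98)(12.47)(-220) = -8176 J.
Q = ΔU + W = -8176 − 5451 = -13627 J.

Q ≈ -13600 J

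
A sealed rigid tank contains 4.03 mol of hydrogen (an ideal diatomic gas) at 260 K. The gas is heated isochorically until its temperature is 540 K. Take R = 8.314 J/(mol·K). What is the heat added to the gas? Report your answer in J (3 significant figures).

Constant volume ⇒ W = 0, so Q = ΔU = nCᵥΔT with Cᵥ = 5R/2 = 20.79 J/(mol·K).
ΔU = (4.03)(20.79)(540 − 260) = 23454 J.

Q ≈ 23500 J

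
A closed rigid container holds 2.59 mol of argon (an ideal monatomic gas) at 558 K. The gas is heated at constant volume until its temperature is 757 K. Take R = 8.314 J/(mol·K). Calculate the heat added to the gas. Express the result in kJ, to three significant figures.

Q ≈ 6.43 kJ

Constant volume ⇒ W = 0, so Q = ΔU = nCᵥΔT with Cᵥ = 3R/2 = 12.47 J/(mol·K).
ΔU = (2.59)(12.47)(757 − 558) = 6428 J.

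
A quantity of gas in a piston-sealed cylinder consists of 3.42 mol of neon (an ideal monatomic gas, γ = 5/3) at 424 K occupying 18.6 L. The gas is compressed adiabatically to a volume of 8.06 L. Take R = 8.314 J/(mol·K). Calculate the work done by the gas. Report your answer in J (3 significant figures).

W ≈ -13500 J

Adiabatic: TV^(γ−1) = const with γ = 5/3.
T₂ = T₁ (V₁/V₂)^(γ−1) = 424 × (18.6/8.06)^0.667 = 424 × 1.746 = 740.4 K.
W_by = nCᵥ(T₁ − T₂) = (3.42)(12.47)(424 − 740.4) = -13496 J.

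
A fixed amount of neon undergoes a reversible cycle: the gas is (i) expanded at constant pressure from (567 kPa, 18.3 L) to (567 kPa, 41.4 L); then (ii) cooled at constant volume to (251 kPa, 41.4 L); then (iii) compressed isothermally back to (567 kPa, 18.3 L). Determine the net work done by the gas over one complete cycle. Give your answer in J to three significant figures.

W_net ≈ 4610 J

Leg (i): W = PΔV = (567)(41.4 − 18.3) = 13098 J.
Leg (ii): W = 0.
Leg (iii): W = PᵢVᵢ ln(V_f/Vᵢ) = (10391) ln(18.3/41.4) = -8483 J.
W_net = 13098 − 8483 = 4614 J.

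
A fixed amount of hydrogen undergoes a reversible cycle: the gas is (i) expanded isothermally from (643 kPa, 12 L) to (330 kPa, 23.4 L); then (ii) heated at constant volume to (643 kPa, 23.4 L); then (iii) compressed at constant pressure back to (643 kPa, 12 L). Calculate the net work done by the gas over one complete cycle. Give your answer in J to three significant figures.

Leg (i): W = PᵢVᵢ ln(V_f/Vᵢ) = (7716) ln(23.4/12) = 5153 J.
Leg (ii): W = 0.
Leg (iii): W = PΔV = (643)(12 − 23.4) = -7330 J.
W_net = 5153 − 7330 = -2177 J.

W_net ≈ -2180 J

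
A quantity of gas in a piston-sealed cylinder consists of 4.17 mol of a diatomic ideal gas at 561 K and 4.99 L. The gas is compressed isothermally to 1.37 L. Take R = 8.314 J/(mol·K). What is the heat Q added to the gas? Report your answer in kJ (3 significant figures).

Isothermal ⇒ ΔU = 0, so Q = W = nRT ln(V₂/V₁).
Q = (4.17)(8.314)(561) ln(1.37/4.99) = 19450 × -1.293 = -25141 J.

Q ≈ -25.1 kJ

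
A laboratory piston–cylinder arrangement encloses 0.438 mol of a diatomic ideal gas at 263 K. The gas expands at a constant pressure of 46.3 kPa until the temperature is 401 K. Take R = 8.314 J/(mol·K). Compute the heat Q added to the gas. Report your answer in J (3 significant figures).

Isobaric: W = nRΔT = (0.438)(8.314)(138) = 502.5 J.
ΔU = nCᵥΔT with Cᵥ = 5R/2: ΔU = (0.438)(20.79)(138) = 1256 J.
Q = ΔU + W = 1256 + 502.5 = 1759 J.

Q ≈ 1760 J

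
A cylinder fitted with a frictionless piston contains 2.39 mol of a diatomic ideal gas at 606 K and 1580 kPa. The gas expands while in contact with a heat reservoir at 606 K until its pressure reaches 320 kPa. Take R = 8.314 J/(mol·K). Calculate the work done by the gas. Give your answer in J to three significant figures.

Isothermal process: W = nRT ln(V₂/V₁) = nRT ln(P₁/P₂).
W = (2.39)(8.314)(606) × ln(1580/320)
  = 12041 × ln(4.938) = 12041 × 1.597
W_by_gas = 19229 J.

W ≈ 19200 J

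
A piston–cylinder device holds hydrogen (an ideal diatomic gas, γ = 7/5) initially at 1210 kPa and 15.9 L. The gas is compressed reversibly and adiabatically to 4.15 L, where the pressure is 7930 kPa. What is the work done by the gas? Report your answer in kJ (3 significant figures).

Adiabatic: W = (P₁V₁ − P₂V₂)/(γ − 1) with γ = 7/5.
P₁V₁ = 19239 J, P₂V₂ = 32910 J.
W = (19239 − 32910) / 0.4 = -34176 J.

W ≈ -34.2 kJ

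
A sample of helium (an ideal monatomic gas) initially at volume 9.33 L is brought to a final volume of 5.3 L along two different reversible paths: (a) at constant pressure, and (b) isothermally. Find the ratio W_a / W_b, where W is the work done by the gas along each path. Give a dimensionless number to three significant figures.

Path (a) isobaric: W = P₁(V₂ − V₁) → W_a/(P₁V₁) = -0.4319.
Path (b) isothermal: W = P₁V₁ ln(V₂/V₁) → W_b/(P₁V₁) = -0.5655.
W_a / W_b = -0.4319 / -0.5655 = 0.7638.

W_a / W_b ≈ 0.764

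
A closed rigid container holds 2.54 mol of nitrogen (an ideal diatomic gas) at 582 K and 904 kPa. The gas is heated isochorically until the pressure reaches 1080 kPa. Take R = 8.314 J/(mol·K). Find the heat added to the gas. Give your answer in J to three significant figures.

Q ≈ 5980 J

Constant volume ⇒ W = 0, so Q = ΔU = nCᵥΔT with Cᵥ = 5R/2 = 20.79 J/(mol·K).
At constant V, T₂/T₁ = P₂/P₁ ⇒ ΔT = T₁(P₂/P₁ − 1) = 582·(1080/904 − 1) = 113.3 K.
ΔU = (2.54)(20.79)(113.3) = 5982 J.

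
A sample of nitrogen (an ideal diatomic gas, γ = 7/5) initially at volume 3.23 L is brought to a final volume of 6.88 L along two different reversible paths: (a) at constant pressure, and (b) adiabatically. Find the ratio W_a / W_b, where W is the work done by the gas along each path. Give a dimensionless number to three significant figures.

W_a / W_b ≈ 1.73

Path (a) isobaric: W = P₁(V₂ − V₁) → W_a/(P₁V₁) = 1.13.
Path (b) adiabatic: W = P₁V₁(1 − (V₁/V₂)^(γ−1))/(γ−1) → W_b/(P₁V₁) = 0.6525.
W_a / W_b = 1.13 / 0.6525 = 1.732.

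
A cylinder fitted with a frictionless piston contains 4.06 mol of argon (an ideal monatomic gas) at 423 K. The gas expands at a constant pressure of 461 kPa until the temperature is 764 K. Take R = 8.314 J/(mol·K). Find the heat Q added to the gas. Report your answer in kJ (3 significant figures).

Q ≈ 28.8 kJ

Isobaric: W = nRΔT = (4.06)(8.314)(341) = 11510 J.
ΔU = nCᵥΔT with Cᵥ = 3R/2: ΔU = (4.06)(12.47)(341) = 17266 J.
Q = ΔU + W = 17266 + 11510 = 28776 J.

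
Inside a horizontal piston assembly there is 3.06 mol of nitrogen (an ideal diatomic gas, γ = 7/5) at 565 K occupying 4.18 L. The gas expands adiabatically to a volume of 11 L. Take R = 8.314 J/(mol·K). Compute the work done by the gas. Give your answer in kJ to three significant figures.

W ≈ 11.5 kJ

Adiabatic: TV^(γ−1) = const with γ = 7/5.
T₂ = T₁ (V₁/V₂)^(γ−1) = 565 × (4.18/11)^0.4 = 565 × 0.6791 = 383.7 K.
W_by = nCᵥ(T₁ − T₂) = (3.06)(20.79)(565 − 383.7) = 11533 J.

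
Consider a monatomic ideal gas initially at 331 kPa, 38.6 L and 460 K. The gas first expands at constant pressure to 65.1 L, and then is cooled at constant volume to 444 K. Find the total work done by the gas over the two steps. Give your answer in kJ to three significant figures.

Step 1 (isobaric): W = PΔV = (331 kPa)(65.1 − 38.6 L) = 8771 J.
Step 2 (isochoric): W = 0 (constant volume).
W_total = 8771 + 0 = 8771 J.

W_total ≈ 8.77 kJ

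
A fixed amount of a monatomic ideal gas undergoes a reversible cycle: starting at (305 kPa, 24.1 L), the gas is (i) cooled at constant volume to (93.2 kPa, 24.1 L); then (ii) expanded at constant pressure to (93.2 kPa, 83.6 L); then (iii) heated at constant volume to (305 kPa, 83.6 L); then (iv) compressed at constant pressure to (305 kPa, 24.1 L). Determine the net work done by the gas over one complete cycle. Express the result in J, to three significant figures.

Constant-volume legs do no work.
W(ii) = (93.2)(83.6 − 24.1) = 5545 J; W(iv) = (305)(24.1 − 83.6) = -18147 J.
W_net = 5545 − 18147 = -12602 J (the counter-clockwise enclosed area).

W_net ≈ -12600 J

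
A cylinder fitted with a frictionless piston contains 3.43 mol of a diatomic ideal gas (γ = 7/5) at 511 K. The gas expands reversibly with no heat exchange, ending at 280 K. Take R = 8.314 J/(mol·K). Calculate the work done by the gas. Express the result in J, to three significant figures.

W ≈ 16500 J

Adiabatic ⇒ Q = 0, so W_by = −ΔU = nCᵥ(T₁ − T₂).
Cᵥ = 5R/2 = 20.79 J/(mol·K).
W = (3.43)(20.79)(511 − 280) = 16469 J.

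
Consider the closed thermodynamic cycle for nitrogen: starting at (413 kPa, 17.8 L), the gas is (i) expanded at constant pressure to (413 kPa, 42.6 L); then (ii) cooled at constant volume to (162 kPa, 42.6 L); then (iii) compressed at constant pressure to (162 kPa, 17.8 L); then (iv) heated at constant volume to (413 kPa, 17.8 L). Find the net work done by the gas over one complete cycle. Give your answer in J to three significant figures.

W_net ≈ 6220 J

Constant-volume legs do no work.
W(i) = (413)(42.6 − 17.8) = 10242 J; W(iii) = (162)(17.8 − 42.6) = -4018 J.
W_net = 10242 − 4018 = 6225 J (the clockwise enclosed area).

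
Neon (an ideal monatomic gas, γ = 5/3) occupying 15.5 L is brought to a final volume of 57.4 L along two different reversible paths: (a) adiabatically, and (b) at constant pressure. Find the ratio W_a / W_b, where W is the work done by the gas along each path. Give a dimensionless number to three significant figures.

Path (a) adiabatic: W = P₁V₁(1 − (V₁/V₂)^(γ−1))/(γ−1) → W_a/(P₁V₁) = 0.8733.
Path (b) isobaric: W = P₁(V₂ − V₁) → W_b/(P₁V₁) = 2.703.
W_a / W_b = 0.8733 / 2.703 = 0.3231.

W_a / W_b ≈ 0.323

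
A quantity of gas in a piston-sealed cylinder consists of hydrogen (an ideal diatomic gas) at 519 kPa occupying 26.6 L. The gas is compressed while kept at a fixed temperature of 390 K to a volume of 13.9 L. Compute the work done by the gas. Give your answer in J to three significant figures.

W ≈ -8960 J

Isothermal: W = nRT ln(V₂/V₁) = P₁V₁ ln(V₂/V₁).
P₁V₁ = (519 kPa)(26.6 L) = 13805 J.
W = 13805 × ln(13.9/26.6) = 13805 × -0.649
W_by_gas = -8960 J.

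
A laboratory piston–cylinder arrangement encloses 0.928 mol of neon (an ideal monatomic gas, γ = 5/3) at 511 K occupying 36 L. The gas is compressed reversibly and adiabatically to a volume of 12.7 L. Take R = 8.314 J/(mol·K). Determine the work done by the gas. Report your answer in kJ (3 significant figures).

W ≈ -5.93 kJ

Adiabatic: TV^(γ−1) = const with γ = 5/3.
T₂ = T₁ (V₁/V₂)^(γ−1) = 511 × (36/12.7)^0.667 = 511 × 2.003 = 1023 K.
W_by = nCᵥ(T₁ − T₂) = (0.928)(12.47)(511 − 1023) = -5931 J.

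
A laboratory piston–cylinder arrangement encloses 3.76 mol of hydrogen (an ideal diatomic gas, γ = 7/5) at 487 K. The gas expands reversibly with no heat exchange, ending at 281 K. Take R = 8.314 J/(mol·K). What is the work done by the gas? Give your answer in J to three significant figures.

W ≈ 16100 J

Adiabatic ⇒ Q = 0, so W_by = −ΔU = nCᵥ(T₁ − T₂).
Cᵥ = 5R/2 = 20.79 J/(mol·K).
W = (3.76)(20.79)(487 − 281) = 16099 J.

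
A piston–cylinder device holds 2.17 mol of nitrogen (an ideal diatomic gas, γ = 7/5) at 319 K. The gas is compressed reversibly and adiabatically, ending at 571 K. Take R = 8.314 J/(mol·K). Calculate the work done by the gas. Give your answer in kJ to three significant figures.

Adiabatic ⇒ Q = 0, so W_by = −ΔU = nCᵥ(T₁ − T₂).
Cᵥ = 5R/2 = 20.79 J/(mol·K).
W = (2.17)(20.79)(319 − 571) = -11366 J.

W ≈ -11.4 kJ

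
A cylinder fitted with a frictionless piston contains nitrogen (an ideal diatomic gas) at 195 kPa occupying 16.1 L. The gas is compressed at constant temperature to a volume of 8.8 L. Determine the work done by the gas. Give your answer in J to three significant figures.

W ≈ -1900 J

Isothermal: W = nRT ln(V₂/V₁) = P₁V₁ ln(V₂/V₁).
P₁V₁ = (195 kPa)(16.1 L) = 3140 J.
W = 3140 × ln(8.8/16.1) = 3140 × -0.6041
W_by_gas = -1896 J.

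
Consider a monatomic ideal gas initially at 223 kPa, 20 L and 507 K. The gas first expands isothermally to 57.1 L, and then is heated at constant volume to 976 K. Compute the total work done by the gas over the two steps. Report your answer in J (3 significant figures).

W_total ≈ 4680 J

Step 1 (isothermal): W = P₁V₁ ln(V₂/V₁) = (4460) ln(57.1/20) = 4679 J.
Step 2 (isochoric): W = 0 (constant volume).
W_total = 4679 + 0 = 4679 J.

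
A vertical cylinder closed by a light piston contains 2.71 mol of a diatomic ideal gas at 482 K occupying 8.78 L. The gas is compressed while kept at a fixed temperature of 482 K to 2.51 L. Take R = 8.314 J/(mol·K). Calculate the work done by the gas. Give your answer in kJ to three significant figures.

Isothermal: W = nRT ln(V₂/V₁).
W = (2.71)(8.314)(482) × ln(2.51/8.78)
  = 10860 × -1.252
W_by_gas = -13599 J.

W ≈ -13.6 kJ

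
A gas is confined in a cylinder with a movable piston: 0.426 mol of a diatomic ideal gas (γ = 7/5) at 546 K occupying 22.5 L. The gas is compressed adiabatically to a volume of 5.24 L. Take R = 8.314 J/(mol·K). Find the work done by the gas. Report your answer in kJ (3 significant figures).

W ≈ -3.82 kJ

Adiabatic: TV^(γ−1) = const with γ = 7/5.
T₂ = T₁ (V₁/V₂)^(γ−1) = 546 × (22.5/5.24)^0.4 = 546 × 1.791 = 978 K.
W_by = nCᵥ(T₁ − T₂) = (0.426)(20.79)(546 − 978) = -3825 J.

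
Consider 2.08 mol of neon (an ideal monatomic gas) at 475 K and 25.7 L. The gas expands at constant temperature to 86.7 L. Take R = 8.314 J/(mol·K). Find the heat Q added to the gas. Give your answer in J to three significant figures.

Q ≈ 9990 J

Isothermal ⇒ ΔU = 0, so Q = W = nRT ln(V₂/V₁).
Q = (2.08)(8.314)(475) ln(86.7/25.7) = 8214 × 1.216 = 9988 J.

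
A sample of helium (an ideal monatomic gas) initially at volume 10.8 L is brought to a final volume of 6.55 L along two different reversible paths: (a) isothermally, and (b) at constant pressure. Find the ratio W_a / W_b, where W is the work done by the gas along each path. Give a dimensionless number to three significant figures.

W_a / W_b ≈ 1.27

Path (a) isothermal: W = P₁V₁ ln(V₂/V₁) → W_a/(P₁V₁) = -0.5001.
Path (b) isobaric: W = P₁(V₂ − V₁) → W_b/(P₁V₁) = -0.3935.
W_a / W_b = -0.5001 / -0.3935 = 1.271.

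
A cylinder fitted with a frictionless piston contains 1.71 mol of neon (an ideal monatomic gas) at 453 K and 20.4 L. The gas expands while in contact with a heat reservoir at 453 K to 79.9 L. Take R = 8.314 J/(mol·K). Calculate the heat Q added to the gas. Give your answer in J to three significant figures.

Q ≈ 8790 J

Isothermal ⇒ ΔU = 0, so Q = W = nRT ln(V₂/V₁).
Q = (1.71)(8.314)(453) ln(79.9/20.4) = 6440 × 1.365 = 8793 J.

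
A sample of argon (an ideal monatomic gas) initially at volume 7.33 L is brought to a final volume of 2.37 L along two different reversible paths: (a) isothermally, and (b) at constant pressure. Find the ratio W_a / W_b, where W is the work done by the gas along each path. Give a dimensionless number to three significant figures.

W_a / W_b ≈ 1.67

Path (a) isothermal: W = P₁V₁ ln(V₂/V₁) → W_a/(P₁V₁) = -1.129.
Path (b) isobaric: W = P₁(V₂ − V₁) → W_b/(P₁V₁) = -0.6767.
W_a / W_b = -1.129 / -0.6767 = 1.669.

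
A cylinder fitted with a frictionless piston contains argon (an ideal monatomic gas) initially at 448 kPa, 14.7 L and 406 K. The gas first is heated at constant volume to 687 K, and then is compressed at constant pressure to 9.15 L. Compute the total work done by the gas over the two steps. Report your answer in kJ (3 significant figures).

W_total ≈ -4.21 kJ

Step 1 (isochoric): W = 0 (constant volume).
After step 1: P = 758.1 kPa (V unchanged).
Step 2 (isobaric): W = PΔV = (758.1 kPa)(9.15 − 14.7 L) = -4207 J.
W_total = 0 − 4207 = -4207 J.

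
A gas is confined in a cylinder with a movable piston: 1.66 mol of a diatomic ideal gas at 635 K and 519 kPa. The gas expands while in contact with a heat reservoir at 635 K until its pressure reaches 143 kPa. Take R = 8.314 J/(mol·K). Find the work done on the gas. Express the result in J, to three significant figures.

W ≈ -11300 J

Isothermal process: W = nRT ln(V₂/V₁) = nRT ln(P₁/P₂).
W = (1.66)(8.314)(635) × ln(519/143)
  = 8764 × ln(3.629) = 8764 × 1.289
W_by_gas = 11297 J; work on gas = −W_by = -11297 J.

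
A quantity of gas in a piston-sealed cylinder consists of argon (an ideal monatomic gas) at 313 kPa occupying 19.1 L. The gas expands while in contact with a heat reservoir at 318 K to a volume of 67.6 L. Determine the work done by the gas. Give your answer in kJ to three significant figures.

Isothermal: W = nRT ln(V₂/V₁) = P₁V₁ ln(V₂/V₁).
P₁V₁ = (313 kPa)(19.1 L) = 5978 J.
W = 5978 × ln(67.6/19.1) = 5978 × 1.264
W_by_gas = 7556 J.

W ≈ 7.56 kJ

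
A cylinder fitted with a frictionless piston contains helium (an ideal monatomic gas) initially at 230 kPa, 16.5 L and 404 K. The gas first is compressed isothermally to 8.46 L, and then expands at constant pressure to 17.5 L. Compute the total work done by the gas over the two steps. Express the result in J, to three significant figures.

Step 1 (isothermal): W = P₁V₁ ln(V₂/V₁) = (3795) ln(8.46/16.5) = -2535 J.
After step 1: P = 448.6 kPa, V = 8.46 L, T = 404 K.
Step 2 (isobaric): W = PΔV = (448.6 kPa)(17.5 − 8.46 L) = 4055 J.
W_total = -2535 + 4055 = 1520 J.

W_total ≈ 1520 J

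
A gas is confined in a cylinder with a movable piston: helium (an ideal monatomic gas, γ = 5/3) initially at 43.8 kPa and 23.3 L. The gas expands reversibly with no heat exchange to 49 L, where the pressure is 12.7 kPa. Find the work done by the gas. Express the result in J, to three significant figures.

W ≈ 597 J

Adiabatic: W = (P₁V₁ − P₂V₂)/(γ − 1) with γ = 5/3.
P₁V₁ = 1021 J, P₂V₂ = 622.3 J.
W = (1021 − 622.3) / 0.6667 = 597.4 J.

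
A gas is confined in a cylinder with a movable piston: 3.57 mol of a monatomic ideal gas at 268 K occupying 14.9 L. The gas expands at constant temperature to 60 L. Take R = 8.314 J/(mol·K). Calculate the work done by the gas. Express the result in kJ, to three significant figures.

Isothermal: W = nRT ln(V₂/V₁).
W = (3.57)(8.314)(268) × ln(60/14.9)
  = 7955 × 1.393
W_by_gas = 11080 J.

W ≈ 11.1 kJ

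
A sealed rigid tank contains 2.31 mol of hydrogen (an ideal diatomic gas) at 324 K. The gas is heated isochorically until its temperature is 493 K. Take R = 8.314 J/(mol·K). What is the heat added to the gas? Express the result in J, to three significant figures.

Q ≈ 8110 J

Constant volume ⇒ W = 0, so Q = ΔU = nCᵥΔT with Cᵥ = 5R/2 = 20.79 J/(mol·K).
ΔU = (2.31)(20.79)(493 − 324) = 8114 J.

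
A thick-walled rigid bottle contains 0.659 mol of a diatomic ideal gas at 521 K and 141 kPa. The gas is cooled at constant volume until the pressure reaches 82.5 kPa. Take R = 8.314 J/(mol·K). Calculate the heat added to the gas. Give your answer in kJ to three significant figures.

Constant volume ⇒ W = 0, so Q = ΔU = nCᵥΔT with Cᵥ = 5R/2 = 20.79 J/(mol·K).
At constant V, T₂/T₁ = P₂/P₁ ⇒ ΔT = T₁(P₂/P₁ − 1) = 521·(82.5/141 − 1) = -216.2 K.
ΔU = (0.659)(20.79)(-216.2) = -2961 J.

Q ≈ -2.96 kJ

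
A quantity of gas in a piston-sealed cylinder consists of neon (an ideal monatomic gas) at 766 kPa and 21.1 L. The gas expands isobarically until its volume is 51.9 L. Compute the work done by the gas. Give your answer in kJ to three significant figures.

W ≈ 23.6 kJ

Isobaric: W = P ΔV.
W = (766 kPa)(51.9 − 21.1 L) = (766)(30.8) = 23593 J.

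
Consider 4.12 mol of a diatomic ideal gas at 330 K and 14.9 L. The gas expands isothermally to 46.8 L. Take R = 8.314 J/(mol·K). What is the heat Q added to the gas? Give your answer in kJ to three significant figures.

Isothermal ⇒ ΔU = 0, so Q = W = nRT ln(V₂/V₁).
Q = (4.12)(8.314)(330) ln(46.8/14.9) = 11304 × 1.145 = 12937 J.

Q ≈ 12.9 kJ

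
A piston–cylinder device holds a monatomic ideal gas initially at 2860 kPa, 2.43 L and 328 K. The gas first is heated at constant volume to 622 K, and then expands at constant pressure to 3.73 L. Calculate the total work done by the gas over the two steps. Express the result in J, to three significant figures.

W_total ≈ 7050 J

Step 1 (isochoric): W = 0 (constant volume).
After step 1: P = 5424 kPa (V unchanged).
Step 2 (isobaric): W = PΔV = (5424 kPa)(3.73 − 2.43 L) = 7051 J.
W_total = 0 + 7051 = 7051 J.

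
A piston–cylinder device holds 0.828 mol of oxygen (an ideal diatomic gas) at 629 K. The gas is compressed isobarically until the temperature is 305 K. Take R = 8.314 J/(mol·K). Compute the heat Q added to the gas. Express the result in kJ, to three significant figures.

Isobaric: W = nRΔT = (0.828)(8.314)(-324) = -2230 J.
ΔU = nCᵥΔT with Cᵥ = 5R/2: ΔU = (0.828)(20.79)(-324) = -5576 J.
Q = ΔU + W = -5576 − 2230 = -7806 J.

Q ≈ -7.81 kJ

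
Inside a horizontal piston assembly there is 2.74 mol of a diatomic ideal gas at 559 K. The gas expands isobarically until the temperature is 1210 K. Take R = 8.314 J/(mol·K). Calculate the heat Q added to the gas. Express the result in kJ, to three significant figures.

Q ≈ 51.9 kJ

Isobaric: W = nRΔT = (2.74)(8.314)(651) = 14830 J.
ΔU = nCᵥΔT with Cᵥ = 5R/2: ΔU = (2.74)(20.79)(651) = 37075 J.
Q = ΔU + W = 37075 + 14830 = 51905 J.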